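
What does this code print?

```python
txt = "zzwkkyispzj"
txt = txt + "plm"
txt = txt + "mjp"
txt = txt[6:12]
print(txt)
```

+ 'plm' → 'zzwkkyispzjplm'
+ 'mjp' → 'zzwkkyispzjplmmjp'
slice [6:12] → 'ispzjp'

ispzjp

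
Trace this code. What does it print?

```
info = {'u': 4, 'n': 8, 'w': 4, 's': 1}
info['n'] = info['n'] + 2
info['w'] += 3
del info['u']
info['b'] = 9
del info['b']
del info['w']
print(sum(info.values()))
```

info['n'] = info['n']+2 = 10 → {'u': 4, 'n': 10, 'w': 4, 's': 1}
info['w'] = 4+3 = 7 → {'u': 4, 'n': 10, 'w': 7, 's': 1}
del 'u' → {'n': 10, 'w': 7, 's': 1}
info['b'] = 9 → {'n': 10, 'w': 7, 's': 1, 'b': 9}
del 'b' → {'n': 10, 'w': 7, 's': 1}
del 'w' → {'n': 10, 's': 1}
sum of values = 11

11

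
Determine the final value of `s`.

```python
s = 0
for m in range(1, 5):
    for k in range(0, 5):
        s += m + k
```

90

m=1,k=0: s = 0+1 = 1
m=1,k=1: s = 1+2 = 3
m=1,k=2: s = 3+3 = 6
m=1,k=3: s = 6+4 = 10
m=1,k=4: s = 10+5 = 15
m=2,k=0: s = 15+2 = 17
m=2,k=1: s = 17+3 = 20
m=2,k=2: s = 20+4 = 24
m=2,k=3: s = 24+5 = 29
m=2,k=4: s = 29+6 = 35
m=3,k=0: s = 35+3 = 38
m=3,k=1: s = 38+4 = 42
m=3,k=2: s = 42+5 = 47
m=3,k=3: s = 47+6 = 53
m=3,k=4: s = 53+7 = 60
m=4,k=0: s = 60+4 = 64
m=4,k=1: s = 64+5 = 69
m=4,k=2: s = 69+6 = 75
m=4,k=3: s = 75+7 = 82
m=4,k=4: s = 82+8 = 90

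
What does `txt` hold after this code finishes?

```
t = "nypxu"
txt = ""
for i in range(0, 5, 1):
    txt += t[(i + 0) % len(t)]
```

'nypxu'

i=0: add t[0]='n' → 'n'
i=1: add t[1]='y' → 'ny'
i=2: add t[2]='p' → 'nyp'
i=3: add t[3]='x' → 'nypx'
i=4: add t[4]='u' → 'nypxu'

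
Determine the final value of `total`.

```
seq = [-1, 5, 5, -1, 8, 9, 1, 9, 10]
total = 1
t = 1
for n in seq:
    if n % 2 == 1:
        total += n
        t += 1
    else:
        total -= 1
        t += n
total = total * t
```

n=-1: odd, total = 1+(-1) = 0; t=2
n=5: odd, total = 0+5 = 5; t=3
n=5: odd, total = 5+5 = 10; t=4
n=-1: odd, total = 10+(-1) = 9; t=5
n=8: not odd, total = 9-1 = 8; t=13
n=9: odd, total = 8+9 = 17; t=14
n=1: odd, total = 17+1 = 18; t=15
n=9: odd, total = 18+9 = 27; t=16
n=10: not odd, total = 27-1 = 26; t=26
total*t = 26*26 = 676

676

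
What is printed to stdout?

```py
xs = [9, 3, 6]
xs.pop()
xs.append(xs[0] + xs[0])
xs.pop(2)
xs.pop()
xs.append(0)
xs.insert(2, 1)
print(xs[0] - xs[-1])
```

pop() removes 6 → [9, 3]
append xs[0]+xs[0] = 9+9 = 18 → [9, 3, 18]
pop(2) removes 18 → [9, 3]
pop() removes 3 → [9]
append 0 → [9, 0]
insert 1 at 2 → [9, 0, 1]
xs[0]-xs[-1] = 9-1 = 8

8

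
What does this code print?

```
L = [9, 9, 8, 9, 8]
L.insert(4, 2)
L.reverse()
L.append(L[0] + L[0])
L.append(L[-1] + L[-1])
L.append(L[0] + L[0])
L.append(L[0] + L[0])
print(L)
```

insert 2 at 4 → [9, 9, 8, 9, 2, 8]
reverse → [8, 2, 9, 8, 9, 9]
append L[0]+L[0] = 8+8 = 16 → [8, 2, 9, 8, 9, 9, 16]
append L[-1]+L[-1] = 16+16 = 32 → [8, 2, 9, 8, 9, 9, 16, 32]
append L[0]+L[0] = 8+8 = 16 → [8, 2, 9, 8, 9, 9, 16, 32, 16]
append L[0]+L[0] = 8+8 = 16 → [8, 2, 9, 8, 9, 9, 16, 32, 16, 16]

[8, 2, 9, 8, 9, 9, 16, 32, 16, 16]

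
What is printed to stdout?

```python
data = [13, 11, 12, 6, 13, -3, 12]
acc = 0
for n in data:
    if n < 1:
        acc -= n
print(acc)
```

n=13: not <1
n=11: not <1
n=12: not <1
n=6: not <1
n=13: not <1
n=-3: <1, acc = 0-(-3) = 3
n=12: not <1

3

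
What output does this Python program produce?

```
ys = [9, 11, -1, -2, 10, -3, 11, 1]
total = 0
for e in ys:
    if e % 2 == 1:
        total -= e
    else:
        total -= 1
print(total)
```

e=9: odd, total = 0-9 = -9
e=11: odd, total = (-9)-11 = -20
e=-1: odd, total = (-20)-(-1) = -19
e=-2: not odd, total = (-19)-1 = -20
e=10: not odd, total = (-20)-1 = -21
e=-3: odd, total = (-21)-(-3) = -18
e=11: odd, total = (-18)-11 = -29
e=1: odd, total = (-29)-1 = -30

-30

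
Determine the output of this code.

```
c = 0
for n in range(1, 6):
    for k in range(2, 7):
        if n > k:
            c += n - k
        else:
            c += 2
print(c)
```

48

n=1,k=2: not 1>2, c = 0+2 = 2
n=1,k=3: not 1>3, c = 2+2 = 4
n=1,k=4: not 1>4, c = 4+2 = 6
n=1,k=5: not 1>5, c = 6+2 = 8
n=1,k=6: not 1>6, c = 8+2 = 10
n=2,k=2: not 2>2, c = 10+2 = 12
n=2,k=3: not 2>3, c = 12+2 = 14
n=2,k=4: not 2>4, c = 14+2 = 16
n=2,k=5: not 2>5, c = 16+2 = 18
n=2,k=6: not 2>6, c = 18+2 = 20
n=3,k=2: 3>2, c = 20+1 = 21
n=3,k=3: not 3>3, c = 21+2 = 23
n=3,k=4: not 3>4, c = 23+2 = 25
n=3,k=5: not 3>5, c = 25+2 = 27
n=3,k=6: not 3>6, c = 27+2 = 29
n=4,k=2: 4>2, c = 29+2 = 31
n=4,k=3: 4>3, c = 31+1 = 32
n=4,k=4: not 4>4, c = 32+2 = 34
n=4,k=5: not 4>5, c = 34+2 = 36
n=4,k=6: not 4>6, c = 36+2 = 38
n=5,k=2: 5>2, c = 38+3 = 41
n=5,k=3: 5>3, c = 41+2 = 43
n=5,k=4: 5>4, c = 43+1 = 44
n=5,k=5: not 5>5, c = 44+2 = 46
n=5,k=6: not 5>6, c = 46+2 = 48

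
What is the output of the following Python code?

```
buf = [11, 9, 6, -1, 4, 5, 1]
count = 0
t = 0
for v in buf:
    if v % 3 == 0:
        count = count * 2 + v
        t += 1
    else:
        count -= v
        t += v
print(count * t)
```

v=11: not %3==0, count = 0-11 = -11; t=11
v=9: %3==0, count = (-11)*2+9 = -13; t=12
v=6: %3==0, count = (-13)*2+6 = -20; t=13
v=-1: not %3==0, count = (-20)-(-1) = -19; t=12
v=4: not %3==0, count = (-19)-4 = -23; t=16
v=5: not %3==0, count = (-23)-5 = -28; t=21
v=1: not %3==0, count = (-28)-1 = -29; t=22
count*t = (-29)*22 = -638

-638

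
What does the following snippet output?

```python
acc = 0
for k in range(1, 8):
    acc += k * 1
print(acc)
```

k=1: acc = 0+1*1 = 1
k=2: acc = 1+2*1 = 3
k=3: acc = 3+3*1 = 6
k=4: acc = 6+4*1 = 10
k=5: acc = 10+5*1 = 15
k=6: acc = 15+6*1 = 21
k=7: acc = 21+7*1 = 28

28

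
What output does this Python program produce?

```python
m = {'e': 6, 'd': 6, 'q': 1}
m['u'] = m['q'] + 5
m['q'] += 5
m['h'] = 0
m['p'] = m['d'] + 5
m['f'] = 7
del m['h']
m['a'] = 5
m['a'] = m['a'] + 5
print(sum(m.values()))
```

52

m['u'] = m['q']+5 = 6 → {'e': 6, 'd': 6, 'q': 1, 'u': 6}
m['q'] = 1+5 = 6 → {'e': 6, 'd': 6, 'q': 6, 'u': 6}
m['h'] = 0 → {'e': 6, 'd': 6, 'q': 6, 'u': 6, 'h': 0}
m['p'] = m['d']+5 = 11 → {'e': 6, 'd': 6, 'q': 6, 'u': 6, 'h': 0, 'p': 11}
m['f'] = 7 → {'e': 6, 'd': 6, 'q': 6, 'u': 6, 'h': 0, 'p': 11, 'f': 7}
del 'h' → {'e': 6, 'd': 6, 'q': 6, 'u': 6, 'p': 11, 'f': 7}
m['a'] = 5 → {'e': 6, 'd': 6, 'q': 6, 'u': 6, 'p': 11, 'f': 7, 'a': 5}
m['a'] = m['a']+5 = 10 → {'e': 6, 'd': 6, 'q': 6, 'u': 6, 'p': 11, 'f': 7, 'a': 10}
sum of values = 52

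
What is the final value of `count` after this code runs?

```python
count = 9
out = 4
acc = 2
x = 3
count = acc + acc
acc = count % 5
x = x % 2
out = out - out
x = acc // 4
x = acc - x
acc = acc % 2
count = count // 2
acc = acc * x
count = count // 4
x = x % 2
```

0

count = 2+2 = 4
acc = 4%5 = 4
x = 3%2 = 1
out = 4-4 = 0
x = 4//4 = 1
x = 4-1 = 3
acc = 4%2 = 0
count = 4//2 = 2
acc = 0*3 = 0
count = 2//4 = 0
x = 3%2 = 1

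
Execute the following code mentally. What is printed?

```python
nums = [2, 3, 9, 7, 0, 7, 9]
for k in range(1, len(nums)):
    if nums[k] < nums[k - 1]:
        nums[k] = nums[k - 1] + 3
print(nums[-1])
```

k=1: 3>=2, unchanged → [2, 3, 9, 7, 0, 7, 9]
k=2: 9>=3, unchanged → [2, 3, 9, 7, 0, 7, 9]
k=3: 7<9, nums[3] = 9+3 = 12 → [2, 3, 9, 12, 0, 7, 9]
k=4: 0<12, nums[4] = 12+3 = 15 → [2, 3, 9, 12, 15, 7, 9]
k=5: 7<15, nums[5] = 15+3 = 18 → [2, 3, 9, 12, 15, 18, 9]
k=6: 9<18, nums[6] = 18+3 = 21 → [2, 3, 9, 12, 15, 18, 21]

21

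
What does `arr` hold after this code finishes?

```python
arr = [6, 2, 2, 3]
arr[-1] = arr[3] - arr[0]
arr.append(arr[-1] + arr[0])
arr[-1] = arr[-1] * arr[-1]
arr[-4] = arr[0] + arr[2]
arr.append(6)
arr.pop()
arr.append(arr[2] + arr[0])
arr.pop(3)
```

[6, 8, 2, 9, 8]

arr[-1] = arr[3]-arr[0] = 3-6 = -3 → [6, 2, 2, -3]
append arr[-1]+arr[0] = (-3)+6 = 3 → [6, 2, 2, -3, 3]
arr[-1] = arr[-1]*arr[-1] = 3*3 = 9 → [6, 2, 2, -3, 9]
arr[-4] = arr[0]+arr[2] = 6+2 = 8 → [6, 8, 2, -3, 9]
append 6 → [6, 8, 2, -3, 9, 6]
pop() removes 6 → [6, 8, 2, -3, 9]
append arr[2]+arr[0] = 2+6 = 8 → [6, 8, 2, -3, 9, 8]
pop(3) removes -3 → [6, 8, 2, 9, 8]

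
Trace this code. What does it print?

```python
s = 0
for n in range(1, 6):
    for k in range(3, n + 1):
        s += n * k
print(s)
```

n=3,k=3: s = 0+9 = 9
n=4,k=3: s = 9+12 = 21
n=4,k=4: s = 21+16 = 37
n=5,k=3: s = 37+15 = 52
n=5,k=4: s = 52+20 = 72
n=5,k=5: s = 72+25 = 97

97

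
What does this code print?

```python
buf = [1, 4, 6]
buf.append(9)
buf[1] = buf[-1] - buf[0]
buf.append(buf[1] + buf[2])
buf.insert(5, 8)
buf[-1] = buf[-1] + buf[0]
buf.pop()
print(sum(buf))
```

38

append 9 → [1, 4, 6, 9]
buf[1] = buf[-1]-buf[0] = 9-1 = 8 → [1, 8, 6, 9]
append buf[1]+buf[2] = 8+6 = 14 → [1, 8, 6, 9, 14]
insert 8 at 5 → [1, 8, 6, 9, 14, 8]
buf[-1] = buf[-1]+buf[0] = 8+1 = 9 → [1, 8, 6, 9, 14, 9]
pop() removes 9 → [1, 8, 6, 9, 14]
sum = 38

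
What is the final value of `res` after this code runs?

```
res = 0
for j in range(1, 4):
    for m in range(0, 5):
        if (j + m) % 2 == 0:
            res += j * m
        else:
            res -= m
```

j=1,m=0: odd sum, res = 0-0 = 0
j=1,m=1: even sum, res = 0+1 = 1
j=1,m=2: odd sum, res = 1-2 = -1
j=1,m=3: even sum, res = (-1)+3 = 2
j=1,m=4: odd sum, res = 2-4 = -2
j=2,m=0: even sum, res = (-2)+0 = -2
j=2,m=1: odd sum, res = (-2)-1 = -3
j=2,m=2: even sum, res = (-3)+4 = 1
j=2,m=3: odd sum, res = 1-3 = -2
j=2,m=4: even sum, res = (-2)+8 = 6
j=3,m=0: odd sum, res = 6-0 = 6
j=3,m=1: even sum, res = 6+3 = 9
j=3,m=2: odd sum, res = 9-2 = 7
j=3,m=3: even sum, res = 7+9 = 16
j=3,m=4: odd sum, res = 16-4 = 12

12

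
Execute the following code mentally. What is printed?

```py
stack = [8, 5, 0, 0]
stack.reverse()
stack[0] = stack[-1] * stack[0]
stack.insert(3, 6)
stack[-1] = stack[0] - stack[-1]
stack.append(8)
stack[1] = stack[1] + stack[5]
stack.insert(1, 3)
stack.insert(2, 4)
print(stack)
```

reverse → [0, 0, 5, 8]
stack[0] = stack[-1]*stack[0] = 8*0 = 0 → [0, 0, 5, 8]
insert 6 at 3 → [0, 0, 5, 6, 8]
stack[-1] = stack[0]-stack[-1] = 0-8 = -8 → [0, 0, 5, 6, -8]
append 8 → [0, 0, 5, 6, -8, 8]
stack[1] = stack[1]+stack[5] = 0+8 = 8 → [0, 8, 5, 6, -8, 8]
insert 3 at 1 → [0, 3, 8, 5, 6, -8, 8]
insert 4 at 2 → [0, 3, 4, 8, 5, 6, -8, 8]

[0, 3, 4, 8, 5, 6, -8, 8]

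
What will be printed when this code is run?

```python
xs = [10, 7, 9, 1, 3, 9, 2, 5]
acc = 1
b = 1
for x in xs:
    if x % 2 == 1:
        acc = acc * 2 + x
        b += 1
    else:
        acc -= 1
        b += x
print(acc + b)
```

x=10: not odd, acc = 1-1 = 0; b=11
x=7: odd, acc = 0*2+7 = 7; b=12
x=9: odd, acc = 7*2+9 = 23; b=13
x=1: odd, acc = 23*2+1 = 47; b=14
x=3: odd, acc = 47*2+3 = 97; b=15
x=9: odd, acc = 97*2+9 = 203; b=16
x=2: not odd, acc = 203-1 = 202; b=18
x=5: odd, acc = 202*2+5 = 409; b=19
acc+b = 409+19 = 428

428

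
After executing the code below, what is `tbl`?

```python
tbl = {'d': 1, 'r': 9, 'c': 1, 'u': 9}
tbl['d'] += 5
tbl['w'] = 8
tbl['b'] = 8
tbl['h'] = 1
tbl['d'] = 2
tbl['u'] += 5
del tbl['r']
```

{'d': 2, 'c': 1, 'u': 14, 'w': 8, 'b': 8, 'h': 1}

tbl['d'] = 1+5 = 6 → {'d': 6, 'r': 9, 'c': 1, 'u': 9}
tbl['w'] = 8 → {'d': 6, 'r': 9, 'c': 1, 'u': 9, 'w': 8}
tbl['b'] = 8 → {'d': 6, 'r': 9, 'c': 1, 'u': 9, 'w': 8, 'b': 8}
tbl['h'] = 1 → {'d': 6, 'r': 9, 'c': 1, 'u': 9, 'w': 8, 'b': 8, 'h': 1}
tbl['d'] = 2 → {'d': 2, 'r': 9, 'c': 1, 'u': 9, 'w': 8, 'b': 8, 'h': 1}
tbl['u'] = 9+5 = 14 → {'d': 2, 'r': 9, 'c': 1, 'u': 14, 'w': 8, 'b': 8, 'h': 1}
del 'r' → {'d': 2, 'c': 1, 'u': 14, 'w': 8, 'b': 8, 'h': 1}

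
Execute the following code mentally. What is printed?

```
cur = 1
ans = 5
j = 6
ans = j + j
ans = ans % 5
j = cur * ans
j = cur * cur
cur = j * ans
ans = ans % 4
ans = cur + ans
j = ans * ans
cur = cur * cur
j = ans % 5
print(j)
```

4

ans = 6+6 = 12
ans = 12%5 = 2
j = 1*2 = 2
j = 1*1 = 1
cur = 1*2 = 2
ans = 2%4 = 2
ans = 2+2 = 4
j = 4*4 = 16
cur = 2*2 = 4
j = 4%5 = 4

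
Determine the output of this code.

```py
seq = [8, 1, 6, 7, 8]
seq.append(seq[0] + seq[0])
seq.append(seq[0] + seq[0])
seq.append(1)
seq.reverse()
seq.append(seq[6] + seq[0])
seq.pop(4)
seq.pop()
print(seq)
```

append seq[0]+seq[0] = 8+8 = 16 → [8, 1, 6, 7, 8, 16]
append seq[0]+seq[0] = 8+8 = 16 → [8, 1, 6, 7, 8, 16, 16]
append 1 → [8, 1, 6, 7, 8, 16, 16, 1]
reverse → [1, 16, 16, 8, 7, 6, 1, 8]
append seq[6]+seq[0] = 1+1 = 2 → [1, 16, 16, 8, 7, 6, 1, 8, 2]
pop(4) removes 7 → [1, 16, 16, 8, 6, 1, 8, 2]
pop() removes 2 → [1, 16, 16, 8, 6, 1, 8]

[1, 16, 16, 8, 6, 1, 8]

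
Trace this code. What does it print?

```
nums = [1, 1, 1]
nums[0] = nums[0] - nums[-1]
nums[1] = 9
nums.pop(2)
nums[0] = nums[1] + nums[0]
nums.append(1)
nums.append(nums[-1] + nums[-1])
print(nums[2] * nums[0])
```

nums[0] = nums[0]-nums[-1] = 1-1 = 0 → [0, 1, 1]
nums[1] = 9 → [0, 9, 1]
pop(2) removes 1 → [0, 9]
nums[0] = nums[1]+nums[0] = 9+0 = 9 → [9, 9]
append 1 → [9, 9, 1]
append nums[-1]+nums[-1] = 1+1 = 2 → [9, 9, 1, 2]
nums[2]*nums[0] = 1*9 = 9

9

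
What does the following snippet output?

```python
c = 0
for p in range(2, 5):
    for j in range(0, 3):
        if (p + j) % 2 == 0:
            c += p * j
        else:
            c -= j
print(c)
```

11

p=2,j=0: even sum, c = 0+0 = 0
p=2,j=1: odd sum, c = 0-1 = -1
p=2,j=2: even sum, c = (-1)+4 = 3
p=3,j=0: odd sum, c = 3-0 = 3
p=3,j=1: even sum, c = 3+3 = 6
p=3,j=2: odd sum, c = 6-2 = 4
p=4,j=0: even sum, c = 4+0 = 4
p=4,j=1: odd sum, c = 4-1 = 3
p=4,j=2: even sum, c = 3+8 = 11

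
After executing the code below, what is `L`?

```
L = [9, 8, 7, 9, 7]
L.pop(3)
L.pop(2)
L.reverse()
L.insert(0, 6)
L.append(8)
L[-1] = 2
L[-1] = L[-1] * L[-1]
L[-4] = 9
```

pop(3) removes 9 → [9, 8, 7, 7]
pop(2) removes 7 → [9, 8, 7]
reverse → [7, 8, 9]
insert 6 at 0 → [6, 7, 8, 9]
append 8 → [6, 7, 8, 9, 8]
L[-1] = 2 → [6, 7, 8, 9, 2]
L[-1] = L[-1]*L[-1] = 2*2 = 4 → [6, 7, 8, 9, 4]
L[-4] = 9 → [6, 9, 8, 9, 4]

[6, 9, 8, 9, 4]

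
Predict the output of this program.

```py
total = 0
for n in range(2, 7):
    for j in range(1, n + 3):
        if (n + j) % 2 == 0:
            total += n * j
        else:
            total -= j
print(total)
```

n=2,j=1: odd sum, total = 0-1 = -1
n=2,j=2: even sum, total = (-1)+4 = 3
n=2,j=3: odd sum, total = 3-3 = 0
n=2,j=4: even sum, total = 0+8 = 8
n=3,j=1: even sum, total = 8+3 = 11
n=3,j=2: odd sum, total = 11-2 = 9
n=3,j=3: even sum, total = 9+9 = 18
n=3,j=4: odd sum, total = 18-4 = 14
n=3,j=5: even sum, total = 14+15 = 29
n=4,j=1: odd sum, total = 29-1 = 28
n=4,j=2: even sum, total = 28+8 = 36
n=4,j=3: odd sum, total = 36-3 = 33
n=4,j=4: even sum, total = 33+16 = 49
n=4,j=5: odd sum, total = 49-5 = 44
n=4,j=6: even sum, total = 44+24 = 68
n=5,j=1: even sum, total = 68+5 = 73
n=5,j=2: odd sum, total = 73-2 = 71
n=5,j=3: even sum, total = 71+15 = 86
n=5,j=4: odd sum, total = 86-4 = 82
n=5,j=5: even sum, total = 82+25 = 107
n=5,j=6: odd sum, total = 107-6 = 101
n=5,j=7: even sum, total = 101+35 = 136
n=6,j=1: odd sum, total = 136-1 = 135
n=6,j=2: even sum, total = 135+12 = 147
n=6,j=3: odd sum, total = 147-3 = 144
n=6,j=4: even sum, total = 144+24 = 168
n=6,j=5: odd sum, total = 168-5 = 163
n=6,j=6: even sum, total = 163+36 = 199
n=6,j=7: odd sum, total = 199-7 = 192
n=6,j=8: even sum, total = 192+48 = 240

240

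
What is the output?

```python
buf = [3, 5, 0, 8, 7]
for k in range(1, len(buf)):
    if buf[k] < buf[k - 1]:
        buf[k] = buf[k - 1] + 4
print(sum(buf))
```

47

k=1: 5>=3, unchanged → [3, 5, 0, 8, 7]
k=2: 0<5, buf[2] = 5+4 = 9 → [3, 5, 9, 8, 7]
k=3: 8<9, buf[3] = 9+4 = 13 → [3, 5, 9, 13, 7]
k=4: 7<13, buf[4] = 13+4 = 17 → [3, 5, 9, 13, 17]
sum = 47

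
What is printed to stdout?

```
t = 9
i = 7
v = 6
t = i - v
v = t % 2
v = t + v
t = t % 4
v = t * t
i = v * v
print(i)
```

t = 7-6 = 1
v = 1%2 = 1
v = 1+1 = 2
t = 1%4 = 1
v = 1*1 = 1
i = 1*1 = 1

1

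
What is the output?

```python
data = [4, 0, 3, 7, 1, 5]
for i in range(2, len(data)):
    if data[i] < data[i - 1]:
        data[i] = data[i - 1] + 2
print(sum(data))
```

34

i=2: 3>=0, unchanged → [4, 0, 3, 7, 1, 5]
i=3: 7>=3, unchanged → [4, 0, 3, 7, 1, 5]
i=4: 1<7, data[4] = 7+2 = 9 → [4, 0, 3, 7, 9, 5]
i=5: 5<9, data[5] = 9+2 = 11 → [4, 0, 3, 7, 9, 11]
sum = 34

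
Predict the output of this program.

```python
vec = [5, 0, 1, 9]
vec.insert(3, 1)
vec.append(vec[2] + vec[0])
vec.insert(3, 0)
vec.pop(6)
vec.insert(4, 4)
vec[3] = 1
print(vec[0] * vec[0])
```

25

insert 1 at 3 → [5, 0, 1, 1, 9]
append vec[2]+vec[0] = 1+5 = 6 → [5, 0, 1, 1, 9, 6]
insert 0 at 3 → [5, 0, 1, 0, 1, 9, 6]
pop(6) removes 6 → [5, 0, 1, 0, 1, 9]
insert 4 at 4 → [5, 0, 1, 0, 4, 1, 9]
vec[3] = 1 → [5, 0, 1, 1, 4, 1, 9]
vec[0]*vec[0] = 5*5 = 25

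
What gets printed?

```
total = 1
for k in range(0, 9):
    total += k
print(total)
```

k=0: total = 1+0 = 1
k=1: total = 1+1 = 2
k=2: total = 2+2 = 4
k=3: total = 4+3 = 7
k=4: total = 7+4 = 11
k=5: total = 11+5 = 16
k=6: total = 16+6 = 22
k=7: total = 22+7 = 29
k=8: total = 29+8 = 37

37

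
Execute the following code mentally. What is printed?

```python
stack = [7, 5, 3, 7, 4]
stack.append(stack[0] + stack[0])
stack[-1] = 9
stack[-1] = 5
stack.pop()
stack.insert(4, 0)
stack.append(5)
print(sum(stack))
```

31

append stack[0]+stack[0] = 7+7 = 14 → [7, 5, 3, 7, 4, 14]
stack[-1] = 9 → [7, 5, 3, 7, 4, 9]
stack[-1] = 5 → [7, 5, 3, 7, 4, 5]
pop() removes 5 → [7, 5, 3, 7, 4]
insert 0 at 4 → [7, 5, 3, 7, 0, 4]
append 5 → [7, 5, 3, 7, 0, 4, 5]
sum = 31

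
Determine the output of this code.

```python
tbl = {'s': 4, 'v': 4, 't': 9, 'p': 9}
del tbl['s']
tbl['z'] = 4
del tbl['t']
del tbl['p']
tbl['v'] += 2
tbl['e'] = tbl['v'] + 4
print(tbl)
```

del 's' → {'v': 4, 't': 9, 'p': 9}
tbl['z'] = 4 → {'v': 4, 't': 9, 'p': 9, 'z': 4}
del 't' → {'v': 4, 'p': 9, 'z': 4}
del 'p' → {'v': 4, 'z': 4}
tbl['v'] = 4+2 = 6 → {'v': 6, 'z': 4}
tbl['e'] = tbl['v']+4 = 10 → {'v': 6, 'z': 4, 'e': 10}

{'v': 6, 'z': 4, 'e': 10}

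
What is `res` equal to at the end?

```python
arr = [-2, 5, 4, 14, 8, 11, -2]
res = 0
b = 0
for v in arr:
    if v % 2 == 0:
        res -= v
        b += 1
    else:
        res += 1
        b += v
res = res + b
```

1

v=-2: even, res = 0-(-2) = 2; b=1
v=5: not even, res = 2+1 = 3; b=6
v=4: even, res = 3-4 = -1; b=7
v=14: even, res = (-1)-14 = -15; b=8
v=8: even, res = (-15)-8 = -23; b=9
v=11: not even, res = (-23)+1 = -22; b=20
v=-2: even, res = (-22)-(-2) = -20; b=21
res+b = (-20)+21 = 1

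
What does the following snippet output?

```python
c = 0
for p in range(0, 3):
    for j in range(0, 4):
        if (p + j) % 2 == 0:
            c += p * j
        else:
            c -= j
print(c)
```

-2

p=0,j=0: even sum, c = 0+0 = 0
p=0,j=1: odd sum, c = 0-1 = -1
p=0,j=2: even sum, c = (-1)+0 = -1
p=0,j=3: odd sum, c = (-1)-3 = -4
p=1,j=0: odd sum, c = (-4)-0 = -4
p=1,j=1: even sum, c = (-4)+1 = -3
p=1,j=2: odd sum, c = (-3)-2 = -5
p=1,j=3: even sum, c = (-5)+3 = -2
p=2,j=0: even sum, c = (-2)+0 = -2
p=2,j=1: odd sum, c = (-2)-1 = -3
p=2,j=2: even sum, c = (-3)+4 = 1
p=2,j=3: odd sum, c = 1-3 = -2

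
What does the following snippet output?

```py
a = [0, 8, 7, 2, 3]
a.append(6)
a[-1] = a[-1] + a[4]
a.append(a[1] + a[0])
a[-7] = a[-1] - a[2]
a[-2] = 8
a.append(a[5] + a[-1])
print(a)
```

append 6 → [0, 8, 7, 2, 3, 6]
a[-1] = a[-1]+a[4] = 6+3 = 9 → [0, 8, 7, 2, 3, 9]
append a[1]+a[0] = 8+0 = 8 → [0, 8, 7, 2, 3, 9, 8]
a[-7] = a[-1]-a[2] = 8-7 = 1 → [1, 8, 7, 2, 3, 9, 8]
a[-2] = 8 → [1, 8, 7, 2, 3, 8, 8]
append a[5]+a[-1] = 8+8 = 16 → [1, 8, 7, 2, 3, 8, 8, 16]

[1, 8, 7, 2, 3, 8, 8, 16]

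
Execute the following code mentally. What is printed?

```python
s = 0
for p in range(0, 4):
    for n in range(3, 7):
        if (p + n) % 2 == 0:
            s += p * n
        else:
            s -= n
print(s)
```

16

p=0,n=3: odd sum, s = 0-3 = -3
p=0,n=4: even sum, s = (-3)+0 = -3
p=0,n=5: odd sum, s = (-3)-5 = -8
p=0,n=6: even sum, s = (-8)+0 = -8
p=1,n=3: even sum, s = (-8)+3 = -5
p=1,n=4: odd sum, s = (-5)-4 = -9
p=1,n=5: even sum, s = (-9)+5 = -4
p=1,n=6: odd sum, s = (-4)-6 = -10
p=2,n=3: odd sum, s = (-10)-3 = -13
p=2,n=4: even sum, s = (-13)+8 = -5
p=2,n=5: odd sum, s = (-5)-5 = -10
p=2,n=6: even sum, s = (-10)+12 = 2
p=3,n=3: even sum, s = 2+9 = 11
p=3,n=4: odd sum, s = 11-4 = 7
p=3,n=5: even sum, s = 7+15 = 22
p=3,n=6: odd sum, s = 22-6 = 16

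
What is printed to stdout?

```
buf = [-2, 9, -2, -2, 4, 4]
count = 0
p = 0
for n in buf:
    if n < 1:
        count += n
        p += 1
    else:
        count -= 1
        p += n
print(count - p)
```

n=-2: <1, count = 0+(-2) = -2; p=1
n=9: not <1, count = (-2)-1 = -3; p=10
n=-2: <1, count = (-3)+(-2) = -5; p=11
n=-2: <1, count = (-5)+(-2) = -7; p=12
n=4: not <1, count = (-7)-1 = -8; p=16
n=4: not <1, count = (-8)-1 = -9; p=20
count-p = (-9)-20 = -29

-29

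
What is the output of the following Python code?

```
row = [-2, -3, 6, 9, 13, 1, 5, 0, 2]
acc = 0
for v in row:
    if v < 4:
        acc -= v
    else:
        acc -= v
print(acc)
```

-31

v=-2: <4, acc = 0-(-2) = 2
v=-3: <4, acc = 2-(-3) = 5
v=6: not <4, acc = 5-6 = -1
v=9: not <4, acc = (-1)-9 = -10
v=13: not <4, acc = (-10)-13 = -23
v=1: <4, acc = (-23)-1 = -24
v=5: not <4, acc = (-24)-5 = -29
v=0: <4, acc = (-29)-0 = -29
v=2: <4, acc = (-29)-2 = -31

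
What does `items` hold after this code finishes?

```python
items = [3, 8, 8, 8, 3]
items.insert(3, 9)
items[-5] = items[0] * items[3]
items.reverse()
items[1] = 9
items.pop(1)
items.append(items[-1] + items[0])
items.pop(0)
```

insert 9 at 3 → [3, 8, 8, 9, 8, 3]
items[-5] = items[0]*items[3] = 3*9 = 27 → [3, 27, 8, 9, 8, 3]
reverse → [3, 8, 9, 8, 27, 3]
items[1] = 9 → [3, 9, 9, 8, 27, 3]
pop(1) removes 9 → [3, 9, 8, 27, 3]
append items[-1]+items[0] = 3+3 = 6 → [3, 9, 8, 27, 3, 6]
pop(0) removes 3 → [9, 8, 27, 3, 6]

[9, 8, 27, 3, 6]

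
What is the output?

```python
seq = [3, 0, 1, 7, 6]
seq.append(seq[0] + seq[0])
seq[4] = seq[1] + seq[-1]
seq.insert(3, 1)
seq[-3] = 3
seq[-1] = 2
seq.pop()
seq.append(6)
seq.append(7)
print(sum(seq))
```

append seq[0]+seq[0] = 3+3 = 6 → [3, 0, 1, 7, 6, 6]
seq[4] = seq[1]+seq[-1] = 0+6 = 6 → [3, 0, 1, 7, 6, 6]
insert 1 at 3 → [3, 0, 1, 1, 7, 6, 6]
seq[-3] = 3 → [3, 0, 1, 1, 3, 6, 6]
seq[-1] = 2 → [3, 0, 1, 1, 3, 6, 2]
pop() removes 2 → [3, 0, 1, 1, 3, 6]
append 6 → [3, 0, 1, 1, 3, 6, 6]
append 7 → [3, 0, 1, 1, 3, 6, 6, 7]
sum = 27

27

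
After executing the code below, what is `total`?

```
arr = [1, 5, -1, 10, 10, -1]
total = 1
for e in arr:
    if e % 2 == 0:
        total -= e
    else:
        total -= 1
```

e=1: not even, total = 1-1 = 0
e=5: not even, total = 0-1 = -1
e=-1: not even, total = (-1)-1 = -2
e=10: even, total = (-2)-10 = -12
e=10: even, total = (-12)-10 = -22
e=-1: not even, total = (-22)-1 = -23

-23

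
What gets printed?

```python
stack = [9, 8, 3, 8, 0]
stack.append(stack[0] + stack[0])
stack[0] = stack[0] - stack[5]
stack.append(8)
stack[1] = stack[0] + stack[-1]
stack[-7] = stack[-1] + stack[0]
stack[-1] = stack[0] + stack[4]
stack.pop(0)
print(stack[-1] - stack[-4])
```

-9

append stack[0]+stack[0] = 9+9 = 18 → [9, 8, 3, 8, 0, 18]
stack[0] = stack[0]-stack[5] = 9-18 = -9 → [-9, 8, 3, 8, 0, 18]
append 8 → [-9, 8, 3, 8, 0, 18, 8]
stack[1] = stack[0]+stack[-1] = (-9)+8 = -1 → [-9, -1, 3, 8, 0, 18, 8]
stack[-7] = stack[-1]+stack[0] = 8+(-9) = -1 → [-1, -1, 3, 8, 0, 18, 8]
stack[-1] = stack[0]+stack[4] = (-1)+0 = -1 → [-1, -1, 3, 8, 0, 18, -1]
pop(0) removes -1 → [-1, 3, 8, 0, 18, -1]
stack[-1]-stack[-4] = (-1)-8 = -9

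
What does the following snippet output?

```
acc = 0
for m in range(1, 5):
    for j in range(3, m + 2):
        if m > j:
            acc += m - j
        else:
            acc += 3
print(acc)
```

16

m=2,j=3: not 2>3, acc = 0+3 = 3
m=3,j=3: not 3>3, acc = 3+3 = 6
m=3,j=4: not 3>4, acc = 6+3 = 9
m=4,j=3: 4>3, acc = 9+1 = 10
m=4,j=4: not 4>4, acc = 10+3 = 13
m=4,j=5: not 4>5, acc = 13+3 = 16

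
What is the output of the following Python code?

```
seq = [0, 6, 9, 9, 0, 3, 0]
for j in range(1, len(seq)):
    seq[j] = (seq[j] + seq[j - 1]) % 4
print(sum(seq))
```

11

j=1: seq[1] = (6+0)%4 = 2 → [0, 2, 9, 9, 0, 3, 0]
j=2: seq[2] = (9+2)%4 = 3 → [0, 2, 3, 9, 0, 3, 0]
j=3: seq[3] = (9+3)%4 = 0 → [0, 2, 3, 0, 0, 3, 0]
j=4: seq[4] = (0+0)%4 = 0 → [0, 2, 3, 0, 0, 3, 0]
j=5: seq[5] = (3+0)%4 = 3 → [0, 2, 3, 0, 0, 3, 0]
j=6: seq[6] = (0+3)%4 = 3 → [0, 2, 3, 0, 0, 3, 3]
sum = 11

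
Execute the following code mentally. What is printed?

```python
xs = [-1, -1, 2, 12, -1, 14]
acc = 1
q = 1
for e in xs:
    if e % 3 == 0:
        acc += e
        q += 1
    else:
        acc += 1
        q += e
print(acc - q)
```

e=-1: not %3==0, acc = 1+1 = 2; q=0
e=-1: not %3==0, acc = 2+1 = 3; q=-1
e=2: not %3==0, acc = 3+1 = 4; q=1
e=12: %3==0, acc = 4+12 = 16; q=2
e=-1: not %3==0, acc = 16+1 = 17; q=1
e=14: not %3==0, acc = 17+1 = 18; q=15
acc-q = 18-15 = 3

3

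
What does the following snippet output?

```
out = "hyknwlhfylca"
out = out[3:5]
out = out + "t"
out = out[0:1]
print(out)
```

slice [3:5] → 'nw'
+ 't' → 'nwt'
slice [0:1] → 'n'

n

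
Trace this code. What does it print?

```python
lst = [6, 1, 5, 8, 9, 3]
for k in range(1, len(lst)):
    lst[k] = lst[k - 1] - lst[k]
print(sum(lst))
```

k=1: lst[1] = 6-1 = 5 → [6, 5, 5, 8, 9, 3]
k=2: lst[2] = 5-5 = 0 → [6, 5, 0, 8, 9, 3]
k=3: lst[3] = 0-8 = -8 → [6, 5, 0, -8, 9, 3]
k=4: lst[4] = (-8)-9 = -17 → [6, 5, 0, -8, -17, 3]
k=5: lst[5] = (-17)-3 = -20 → [6, 5, 0, -8, -17, -20]
sum = -34

-34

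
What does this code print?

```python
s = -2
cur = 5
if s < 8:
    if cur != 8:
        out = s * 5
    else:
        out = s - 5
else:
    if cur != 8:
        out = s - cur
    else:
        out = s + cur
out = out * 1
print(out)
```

s=-2, cur=5
s < 8 is True; cur != 8 is True
→ out = s * 5 = -10
out = (-10)*1 = -10

-10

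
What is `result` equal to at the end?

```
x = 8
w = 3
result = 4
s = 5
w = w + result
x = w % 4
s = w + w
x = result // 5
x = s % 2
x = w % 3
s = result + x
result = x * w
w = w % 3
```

7

w = 3+4 = 7
x = 7%4 = 3
s = 7+7 = 14
x = 4//5 = 0
x = 14%2 = 0
x = 7%3 = 1
s = 4+1 = 5
result = 1*7 = 7
w = 7%3 = 1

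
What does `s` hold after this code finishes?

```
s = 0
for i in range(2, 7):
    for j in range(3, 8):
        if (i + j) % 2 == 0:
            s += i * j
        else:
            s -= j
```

i=2,j=3: odd sum, s = 0-3 = -3
i=2,j=4: even sum, s = (-3)+8 = 5
i=2,j=5: odd sum, s = 5-5 = 0
i=2,j=6: even sum, s = 0+12 = 12
i=2,j=7: odd sum, s = 12-7 = 5
i=3,j=3: even sum, s = 5+9 = 14
i=3,j=4: odd sum, s = 14-4 = 10
i=3,j=5: even sum, s = 10+15 = 25
i=3,j=6: odd sum, s = 25-6 = 19
i=3,j=7: even sum, s = 19+21 = 40
i=4,j=3: odd sum, s = 40-3 = 37
i=4,j=4: even sum, s = 37+16 = 53
i=4,j=5: odd sum, s = 53-5 = 48
i=4,j=6: even sum, s = 48+24 = 72
i=4,j=7: odd sum, s = 72-7 = 65
i=5,j=3: even sum, s = 65+15 = 80
i=5,j=4: odd sum, s = 80-4 = 76
i=5,j=5: even sum, s = 76+25 = 101
i=5,j=6: odd sum, s = 101-6 = 95
i=5,j=7: even sum, s = 95+35 = 130
i=6,j=3: odd sum, s = 130-3 = 127
i=6,j=4: even sum, s = 127+24 = 151
i=6,j=5: odd sum, s = 151-5 = 146
i=6,j=6: even sum, s = 146+36 = 182
i=6,j=7: odd sum, s = 182-7 = 175

175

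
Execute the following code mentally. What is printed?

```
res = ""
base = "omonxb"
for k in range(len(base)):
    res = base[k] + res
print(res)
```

k=0: prepend 'o' → 'o'
k=1: prepend 'm' → 'mo'
k=2: prepend 'o' → 'omo'
k=3: prepend 'n' → 'nomo'
k=4: prepend 'x' → 'xnomo'
k=5: prepend 'b' → 'bxnomo'

bxnomo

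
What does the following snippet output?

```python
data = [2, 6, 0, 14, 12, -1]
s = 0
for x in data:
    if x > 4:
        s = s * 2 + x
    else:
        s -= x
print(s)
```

49

x=2: not >4, s = 0-2 = -2
x=6: >4, s = (-2)*2+6 = 2
x=0: not >4, s = 2-0 = 2
x=14: >4, s = 2*2+14 = 18
x=12: >4, s = 18*2+12 = 48
x=-1: not >4, s = 48-(-1) = 49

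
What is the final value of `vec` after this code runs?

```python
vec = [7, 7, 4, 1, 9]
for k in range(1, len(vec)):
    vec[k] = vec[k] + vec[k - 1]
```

[7, 14, 18, 19, 28]

k=1: vec[1] = 7+7 = 14 → [7, 14, 4, 1, 9]
k=2: vec[2] = 4+14 = 18 → [7, 14, 18, 1, 9]
k=3: vec[3] = 1+18 = 19 → [7, 14, 18, 19, 9]
k=4: vec[4] = 9+19 = 28 → [7, 14, 18, 19, 28]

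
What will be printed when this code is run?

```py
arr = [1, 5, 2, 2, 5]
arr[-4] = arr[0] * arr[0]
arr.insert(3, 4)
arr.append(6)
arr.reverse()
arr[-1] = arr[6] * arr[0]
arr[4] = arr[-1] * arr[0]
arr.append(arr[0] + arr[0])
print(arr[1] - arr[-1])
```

-7

arr[-4] = arr[0]*arr[0] = 1*1 = 1 → [1, 1, 2, 2, 5]
insert 4 at 3 → [1, 1, 2, 4, 2, 5]
append 6 → [1, 1, 2, 4, 2, 5, 6]
reverse → [6, 5, 2, 4, 2, 1, 1]
arr[-1] = arr[6]*arr[0] = 1*6 = 6 → [6, 5, 2, 4, 2, 1, 6]
arr[4] = arr[-1]*arr[0] = 6*6 = 36 → [6, 5, 2, 4, 36, 1, 6]
append arr[0]+arr[0] = 6+6 = 12 → [6, 5, 2, 4, 36, 1, 6, 12]
arr[1]-arr[-1] = 5-12 = -7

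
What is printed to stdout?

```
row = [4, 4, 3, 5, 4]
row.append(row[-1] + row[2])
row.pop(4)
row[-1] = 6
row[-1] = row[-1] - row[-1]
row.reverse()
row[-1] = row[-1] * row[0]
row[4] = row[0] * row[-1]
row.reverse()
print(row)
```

append row[-1]+row[2] = 4+3 = 7 → [4, 4, 3, 5, 4, 7]
pop(4) removes 4 → [4, 4, 3, 5, 7]
row[-1] = 6 → [4, 4, 3, 5, 6]
row[-1] = row[-1]-row[-1] = 6-6 = 0 → [4, 4, 3, 5, 0]
reverse → [0, 5, 3, 4, 4]
row[-1] = row[-1]*row[0] = 4*0 = 0 → [0, 5, 3, 4, 0]
row[4] = row[0]*row[-1] = 0*0 = 0 → [0, 5, 3, 4, 0]
reverse → [0, 4, 3, 5, 0]

[0, 4, 3, 5, 0]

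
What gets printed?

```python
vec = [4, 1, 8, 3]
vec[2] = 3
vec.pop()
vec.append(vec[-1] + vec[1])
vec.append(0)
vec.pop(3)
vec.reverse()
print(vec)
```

vec[2] = 3 → [4, 1, 3, 3]
pop() removes 3 → [4, 1, 3]
append vec[-1]+vec[1] = 3+1 = 4 → [4, 1, 3, 4]
append 0 → [4, 1, 3, 4, 0]
pop(3) removes 4 → [4, 1, 3, 0]
reverse → [0, 3, 1, 4]

[0, 3, 1, 4]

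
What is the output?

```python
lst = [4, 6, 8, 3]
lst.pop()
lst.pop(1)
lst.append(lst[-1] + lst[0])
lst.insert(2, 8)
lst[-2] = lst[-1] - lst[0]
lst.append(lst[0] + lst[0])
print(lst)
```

[4, 8, 8, 12, 8]

pop() removes 3 → [4, 6, 8]
pop(1) removes 6 → [4, 8]
append lst[-1]+lst[0] = 8+4 = 12 → [4, 8, 12]
insert 8 at 2 → [4, 8, 8, 12]
lst[-2] = lst[-1]-lst[0] = 12-4 = 8 → [4, 8, 8, 12]
append lst[0]+lst[0] = 4+4 = 8 → [4, 8, 8, 12, 8]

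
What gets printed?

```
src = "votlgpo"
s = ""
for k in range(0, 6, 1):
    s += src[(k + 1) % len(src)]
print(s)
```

otlgpo

k=0: add src[1]='o' → 'o'
k=1: add src[2]='t' → 'ot'
k=2: add src[3]='l' → 'otl'
k=3: add src[4]='g' → 'otlg'
k=4: add src[5]='p' → 'otlgp'
k=5: add src[6]='o' → 'otlgpo'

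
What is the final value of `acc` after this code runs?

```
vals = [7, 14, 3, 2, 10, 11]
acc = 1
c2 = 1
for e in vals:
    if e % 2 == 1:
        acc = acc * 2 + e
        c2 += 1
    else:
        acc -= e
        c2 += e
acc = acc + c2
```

e=7: odd, acc = 1*2+7 = 9; c2=2
e=14: not odd, acc = 9-14 = -5; c2=16
e=3: odd, acc = (-5)*2+3 = -7; c2=17
e=2: not odd, acc = (-7)-2 = -9; c2=19
e=10: not odd, acc = (-9)-10 = -19; c2=29
e=11: odd, acc = (-19)*2+11 = -27; c2=30
acc+c2 = (-27)+30 = 3

3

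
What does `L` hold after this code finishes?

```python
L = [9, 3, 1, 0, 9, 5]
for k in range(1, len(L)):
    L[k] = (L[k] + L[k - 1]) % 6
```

[9, 0, 1, 1, 4, 3]

k=1: L[1] = (3+9)%6 = 0 → [9, 0, 1, 0, 9, 5]
k=2: L[2] = (1+0)%6 = 1 → [9, 0, 1, 0, 9, 5]
k=3: L[3] = (0+1)%6 = 1 → [9, 0, 1, 1, 9, 5]
k=4: L[4] = (9+1)%6 = 4 → [9, 0, 1, 1, 4, 5]
k=5: L[5] = (5+4)%6 = 3 → [9, 0, 1, 1, 4, 3]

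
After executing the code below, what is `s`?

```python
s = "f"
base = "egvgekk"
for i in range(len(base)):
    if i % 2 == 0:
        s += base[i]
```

i=0: add 'e' → 'fe'
i=1: skip
i=2: add 'v' → 'fev'
i=3: skip
i=4: add 'e' → 'feve'
i=5: skip
i=6: add 'k' → 'fevek'

'fevek'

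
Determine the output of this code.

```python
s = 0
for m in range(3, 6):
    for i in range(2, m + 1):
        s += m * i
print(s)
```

121

m=3,i=2: s = 0+6 = 6
m=3,i=3: s = 6+9 = 15
m=4,i=2: s = 15+8 = 23
m=4,i=3: s = 23+12 = 35
m=4,i=4: s = 35+16 = 51
m=5,i=2: s = 51+10 = 61
m=5,i=3: s = 61+15 = 76
m=5,i=4: s = 76+20 = 96
m=5,i=5: s = 96+25 = 121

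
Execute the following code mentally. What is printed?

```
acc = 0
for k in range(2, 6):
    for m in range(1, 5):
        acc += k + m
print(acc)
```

96

k=2,m=1: acc = 0+3 = 3
k=2,m=2: acc = 3+4 = 7
k=2,m=3: acc = 7+5 = 12
k=2,m=4: acc = 12+6 = 18
k=3,m=1: acc = 18+4 = 22
k=3,m=2: acc = 22+5 = 27
k=3,m=3: acc = 27+6 = 33
k=3,m=4: acc = 33+7 = 40
k=4,m=1: acc = 40+5 = 45
k=4,m=2: acc = 45+6 = 51
k=4,m=3: acc = 51+7 = 58
k=4,m=4: acc = 58+8 = 66
k=5,m=1: acc = 66+6 = 72
k=5,m=2: acc = 72+7 = 79
k=5,m=3: acc = 79+8 = 87
k=5,m=4: acc = 87+9 = 96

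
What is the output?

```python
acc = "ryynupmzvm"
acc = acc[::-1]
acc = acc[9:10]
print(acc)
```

r

reverse → 'mvzmpunyyr'
slice [9:10] → 'r'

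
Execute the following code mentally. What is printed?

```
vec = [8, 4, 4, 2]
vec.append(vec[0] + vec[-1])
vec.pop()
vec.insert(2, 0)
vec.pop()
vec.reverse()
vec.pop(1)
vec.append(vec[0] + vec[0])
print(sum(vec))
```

24

append vec[0]+vec[-1] = 8+2 = 10 → [8, 4, 4, 2, 10]
pop() removes 10 → [8, 4, 4, 2]
insert 0 at 2 → [8, 4, 0, 4, 2]
pop() removes 2 → [8, 4, 0, 4]
reverse → [4, 0, 4, 8]
pop(1) removes 0 → [4, 4, 8]
append vec[0]+vec[0] = 4+4 = 8 → [4, 4, 8, 8]
sum = 24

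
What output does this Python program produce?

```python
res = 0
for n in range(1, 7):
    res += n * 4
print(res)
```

84

n=1: res = 0+1*4 = 4
n=2: res = 4+2*4 = 12
n=3: res = 12+3*4 = 24
n=4: res = 24+4*4 = 40
n=5: res = 40+5*4 = 60
n=6: res = 60+6*4 = 84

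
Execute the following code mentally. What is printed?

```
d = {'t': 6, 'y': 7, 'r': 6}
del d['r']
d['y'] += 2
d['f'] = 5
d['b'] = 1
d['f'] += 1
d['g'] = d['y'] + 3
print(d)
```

{'t': 6, 'y': 9, 'f': 6, 'b': 1, 'g': 12}

del 'r' → {'t': 6, 'y': 7}
d['y'] = 7+2 = 9 → {'t': 6, 'y': 9}
d['f'] = 5 → {'t': 6, 'y': 9, 'f': 5}
d['b'] = 1 → {'t': 6, 'y': 9, 'f': 5, 'b': 1}
d['f'] = 5+1 = 6 → {'t': 6, 'y': 9, 'f': 6, 'b': 1}
d['g'] = d['y']+3 = 12 → {'t': 6, 'y': 9, 'f': 6, 'b': 1, 'g': 12}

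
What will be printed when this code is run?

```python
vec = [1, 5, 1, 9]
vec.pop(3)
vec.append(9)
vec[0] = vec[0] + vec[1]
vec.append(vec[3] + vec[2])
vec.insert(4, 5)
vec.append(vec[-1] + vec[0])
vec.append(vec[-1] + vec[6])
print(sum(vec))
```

84

pop(3) removes 9 → [1, 5, 1]
append 9 → [1, 5, 1, 9]
vec[0] = vec[0]+vec[1] = 1+5 = 6 → [6, 5, 1, 9]
append vec[3]+vec[2] = 9+1 = 10 → [6, 5, 1, 9, 10]
insert 5 at 4 → [6, 5, 1, 9, 5, 10]
append vec[-1]+vec[0] = 10+6 = 16 → [6, 5, 1, 9, 5, 10, 16]
append vec[-1]+vec[6] = 16+16 = 32 → [6, 5, 1, 9, 5, 10, 16, 32]
sum = 84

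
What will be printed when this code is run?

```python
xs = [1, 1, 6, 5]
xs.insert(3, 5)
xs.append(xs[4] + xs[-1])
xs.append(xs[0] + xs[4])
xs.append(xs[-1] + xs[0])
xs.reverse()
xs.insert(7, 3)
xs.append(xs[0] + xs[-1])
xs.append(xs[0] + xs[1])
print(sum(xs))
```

insert 5 at 3 → [1, 1, 6, 5, 5]
append xs[4]+xs[-1] = 5+5 = 10 → [1, 1, 6, 5, 5, 10]
append xs[0]+xs[4] = 1+5 = 6 → [1, 1, 6, 5, 5, 10, 6]
append xs[-1]+xs[0] = 6+1 = 7 → [1, 1, 6, 5, 5, 10, 6, 7]
reverse → [7, 6, 10, 5, 5, 6, 1, 1]
insert 3 at 7 → [7, 6, 10, 5, 5, 6, 1, 3, 1]
append xs[0]+xs[-1] = 7+1 = 8 → [7, 6, 10, 5, 5, 6, 1, 3, 1, 8]
append xs[0]+xs[1] = 7+6 = 13 → [7, 6, 10, 5, 5, 6, 1, 3, 1, 8, 13]
sum = 65

65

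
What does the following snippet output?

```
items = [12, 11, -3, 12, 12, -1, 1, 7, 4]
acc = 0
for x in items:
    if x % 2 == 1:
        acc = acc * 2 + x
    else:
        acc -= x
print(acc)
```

x=12: not odd, acc = 0-12 = -12
x=11: odd, acc = (-12)*2+11 = -13
x=-3: odd, acc = (-13)*2+(-3) = -29
x=12: not odd, acc = (-29)-12 = -41
x=12: not odd, acc = (-41)-12 = -53
x=-1: odd, acc = (-53)*2+(-1) = -107
x=1: odd, acc = (-107)*2+1 = -213
x=7: odd, acc = (-213)*2+7 = -419
x=4: not odd, acc = (-419)-4 = -423

-423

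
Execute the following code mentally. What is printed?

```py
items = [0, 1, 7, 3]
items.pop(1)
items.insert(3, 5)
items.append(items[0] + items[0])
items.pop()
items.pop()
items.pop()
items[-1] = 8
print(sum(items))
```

8

pop(1) removes 1 → [0, 7, 3]
insert 5 at 3 → [0, 7, 3, 5]
append items[0]+items[0] = 0+0 = 0 → [0, 7, 3, 5, 0]
pop() removes 0 → [0, 7, 3, 5]
pop() removes 5 → [0, 7, 3]
pop() removes 3 → [0, 7]
items[-1] = 8 → [0, 8]
sum = 8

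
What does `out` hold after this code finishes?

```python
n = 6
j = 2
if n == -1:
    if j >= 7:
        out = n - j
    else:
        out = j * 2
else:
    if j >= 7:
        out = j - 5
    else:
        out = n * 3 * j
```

n=6, j=2
n == -1 is False; j >= 7 is False
→ out = n * 3 * j = 36

36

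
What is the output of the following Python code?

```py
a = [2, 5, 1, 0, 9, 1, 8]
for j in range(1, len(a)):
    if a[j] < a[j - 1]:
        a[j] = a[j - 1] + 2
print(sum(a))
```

j=1: 5>=2, unchanged → [2, 5, 1, 0, 9, 1, 8]
j=2: 1<5, a[2] = 5+2 = 7 → [2, 5, 7, 0, 9, 1, 8]
j=3: 0<7, a[3] = 7+2 = 9 → [2, 5, 7, 9, 9, 1, 8]
j=4: 9>=9, unchanged → [2, 5, 7, 9, 9, 1, 8]
j=5: 1<9, a[5] = 9+2 = 11 → [2, 5, 7, 9, 9, 11, 8]
j=6: 8<11, a[6] = 11+2 = 13 → [2, 5, 7, 9, 9, 11, 13]
sum = 56

56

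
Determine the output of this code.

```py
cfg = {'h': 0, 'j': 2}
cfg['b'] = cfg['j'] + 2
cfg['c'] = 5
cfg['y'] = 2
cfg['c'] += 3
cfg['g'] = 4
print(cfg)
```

{'h': 0, 'j': 2, 'b': 4, 'c': 8, 'y': 2, 'g': 4}

cfg['b'] = cfg['j']+2 = 4 → {'h': 0, 'j': 2, 'b': 4}
cfg['c'] = 5 → {'h': 0, 'j': 2, 'b': 4, 'c': 5}
cfg['y'] = 2 → {'h': 0, 'j': 2, 'b': 4, 'c': 5, 'y': 2}
cfg['c'] = 5+3 = 8 → {'h': 0, 'j': 2, 'b': 4, 'c': 8, 'y': 2}
cfg['g'] = 4 → {'h': 0, 'j': 2, 'b': 4, 'c': 8, 'y': 2, 'g': 4}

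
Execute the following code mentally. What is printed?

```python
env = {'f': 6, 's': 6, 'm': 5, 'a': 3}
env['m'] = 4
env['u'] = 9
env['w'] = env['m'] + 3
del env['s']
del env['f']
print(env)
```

{'m': 4, 'a': 3, 'u': 9, 'w': 7}

env['m'] = 4 → {'f': 6, 's': 6, 'm': 4, 'a': 3}
env['u'] = 9 → {'f': 6, 's': 6, 'm': 4, 'a': 3, 'u': 9}
env['w'] = env['m']+3 = 7 → {'f': 6, 's': 6, 'm': 4, 'a': 3, 'u': 9, 'w': 7}
del 's' → {'f': 6, 'm': 4, 'a': 3, 'u': 9, 'w': 7}
del 'f' → {'m': 4, 'a': 3, 'u': 9, 'w': 7}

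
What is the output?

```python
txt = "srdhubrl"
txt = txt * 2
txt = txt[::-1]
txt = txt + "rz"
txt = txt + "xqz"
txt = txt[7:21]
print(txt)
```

repeat ×2 → 'srdhubrlsrdhubrl'
reverse → 'lrbuhdrslrbuhdrs'
+ 'rz' → 'lrbuhdrslrbuhdrsrz'
+ 'xqz' → 'lrbuhdrslrbuhdrsrzxqz'
slice [7:21] → 'slrbuhdrsrzxqz'

slrbuhdrsrzxqz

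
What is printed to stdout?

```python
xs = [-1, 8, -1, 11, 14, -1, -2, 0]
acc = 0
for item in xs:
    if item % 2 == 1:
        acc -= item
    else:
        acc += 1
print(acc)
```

-4

item=-1: odd, acc = 0-(-1) = 1
item=8: not odd, acc = 1+1 = 2
item=-1: odd, acc = 2-(-1) = 3
item=11: odd, acc = 3-11 = -8
item=14: not odd, acc = (-8)+1 = -7
item=-1: odd, acc = (-7)-(-1) = -6
item=-2: not odd, acc = (-6)+1 = -5
item=0: not odd, acc = (-5)+1 = -4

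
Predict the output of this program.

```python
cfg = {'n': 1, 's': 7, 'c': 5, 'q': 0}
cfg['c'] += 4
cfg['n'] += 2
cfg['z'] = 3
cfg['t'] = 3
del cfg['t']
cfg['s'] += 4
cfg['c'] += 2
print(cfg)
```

cfg['c'] = 5+4 = 9 → {'n': 1, 's': 7, 'c': 9, 'q': 0}
cfg['n'] = 1+2 = 3 → {'n': 3, 's': 7, 'c': 9, 'q': 0}
cfg['z'] = 3 → {'n': 3, 's': 7, 'c': 9, 'q': 0, 'z': 3}
cfg['t'] = 3 → {'n': 3, 's': 7, 'c': 9, 'q': 0, 'z': 3, 't': 3}
del 't' → {'n': 3, 's': 7, 'c': 9, 'q': 0, 'z': 3}
cfg['s'] = 7+4 = 11 → {'n': 3, 's': 11, 'c': 9, 'q': 0, 'z': 3}
cfg['c'] = 9+2 = 11 → {'n': 3, 's': 11, 'c': 11, 'q': 0, 'z': 3}

{'n': 3, 's': 11, 'c': 11, 'q': 0, 'z': 3}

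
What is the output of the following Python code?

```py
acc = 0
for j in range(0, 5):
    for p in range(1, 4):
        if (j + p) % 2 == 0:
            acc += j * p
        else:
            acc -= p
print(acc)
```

12

j=0,p=1: odd sum, acc = 0-1 = -1
j=0,p=2: even sum, acc = (-1)+0 = -1
j=0,p=3: odd sum, acc = (-1)-3 = -4
j=1,p=1: even sum, acc = (-4)+1 = -3
j=1,p=2: odd sum, acc = (-3)-2 = -5
j=1,p=3: even sum, acc = (-5)+3 = -2
j=2,p=1: odd sum, acc = (-2)-1 = -3
j=2,p=2: even sum, acc = (-3)+4 = 1
j=2,p=3: odd sum, acc = 1-3 = -2
j=3,p=1: even sum, acc = (-2)+3 = 1
j=3,p=2: odd sum, acc = 1-2 = -1
j=3,p=3: even sum, acc = (-1)+9 = 8
j=4,p=1: odd sum, acc = 8-1 = 7
j=4,p=2: even sum, acc = 7+8 = 15
j=4,p=3: odd sum, acc = 15-3 = 12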